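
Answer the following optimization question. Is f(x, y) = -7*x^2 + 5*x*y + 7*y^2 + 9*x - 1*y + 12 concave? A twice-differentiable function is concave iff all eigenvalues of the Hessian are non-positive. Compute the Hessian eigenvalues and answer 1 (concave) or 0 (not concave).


The Hessian of f(x,y) = -7*x^2 + 5*x*y + 7*y^2 + 9*x - 1*y + 12 is:
H = [[-14, 5], [5, 14]]
Trace = -14 + 14 = 0
Determinant = -14*14 - (5)^2 = -221
Discriminant = (0)^2 - 4*-221 = 884.0
Eigenvalues: lambda_1 = -14.8661, lambda_2 = 14.8661
The function is not concave.

0


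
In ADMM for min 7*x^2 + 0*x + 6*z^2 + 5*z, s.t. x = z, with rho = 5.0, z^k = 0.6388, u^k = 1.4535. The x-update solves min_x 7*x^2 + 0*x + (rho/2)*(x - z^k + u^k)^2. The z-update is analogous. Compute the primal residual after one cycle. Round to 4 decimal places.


ADMM iteration with rho = 5.0, z^k = 0.6388, u^k = 1.4535
Step 1: x-update.
Minimize 7*x^2 + 0*x + (5.0/2)*(x - 0.6388 + 1.4535)^2
FOC: (2*7 + 5.0)*x = 0 + 5.0*(0.6388 - 1.4535)
x^{k+1} = -0.2144
Step 2: z-update.
Minimize 6*z^2 + 5*z + (5.0/2)*(-0.2144 - z + 1.4535)^2
FOC: (2*6 + 5.0)*z = -5 + 5.0*(-0.2144 + 1.4535)
z^{k+1} = 0.0703
Step 3: u-update.
u^{k+1} = 1.4535 - 0.2144 - 0.0703 = 1.1688
Step 4: Primal residual = |-0.2144 - 0.0703| = 0.2847


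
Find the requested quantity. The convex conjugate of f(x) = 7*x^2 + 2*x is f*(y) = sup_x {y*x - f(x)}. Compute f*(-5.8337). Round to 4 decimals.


f*(y) = sup_x {y*x - a*x^2 - b*x} = sup_x {(y-b)*x - a*x^2}
FOC: (y - b) - 2a*x = 0 => x* = (y - b)/(2a)
x* = (-5.8337 - 2)/(2*7) = -0.5596
f*(-5.8337) = (y-b)^2/(4a) = (-5.8337 - 2)^2/(4*7)
= 61.3669/28 = 2.1917


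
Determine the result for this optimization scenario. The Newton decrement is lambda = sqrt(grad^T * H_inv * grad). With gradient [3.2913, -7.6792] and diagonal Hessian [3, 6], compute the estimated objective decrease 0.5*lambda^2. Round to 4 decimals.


Step 1: H is diagonal, so H^(-1) * g = [1.0971, -1.2799].
Step 2: g^T H^(-1) g = sum_i g_i^2 / H_ii
  = (3.2913)^2/3 + (-7.6792)^2/6
  = 3.6109 + 9.8284 = 13.4392
Step 3: Objective decrease = 0.5 * g^T H^(-1) g = 6.7196


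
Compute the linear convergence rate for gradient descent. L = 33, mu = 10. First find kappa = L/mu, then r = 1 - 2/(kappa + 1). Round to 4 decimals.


Step 1: Compute the condition number.
kappa = L/mu = 33/10 = 3.3
Step 2: Compute the convergence rate.
r = 1 - 2/(kappa + 1) = 1 - 2*mu/(L + mu) = (L - mu)/(L + mu) = 23/43 = 0.5349


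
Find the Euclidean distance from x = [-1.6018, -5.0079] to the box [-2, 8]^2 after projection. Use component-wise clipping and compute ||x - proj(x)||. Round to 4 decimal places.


Project each component onto [-2, 8].
clip(-1.6018) = -1.6018, clip(-5.0079) = -2.0
Projection = [-1.6018, -2.0]
Squared diffs: [0.0, 9.0475]
Distance = sqrt(9.0475) = 3.0079


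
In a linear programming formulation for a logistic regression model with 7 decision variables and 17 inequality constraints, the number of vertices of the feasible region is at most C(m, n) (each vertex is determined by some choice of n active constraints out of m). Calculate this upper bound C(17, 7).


Each vertex corresponds to some choice of n active constraints out of m, so the number of vertices is at most C(m, n) = m! / (n!(m-n)!).
m = 17, n = 7
Numerator: 17 * 16 * 15 * 14 * 13 * 12 * 11
Denominator: 7! = 5040
C(17, 7) = 19448


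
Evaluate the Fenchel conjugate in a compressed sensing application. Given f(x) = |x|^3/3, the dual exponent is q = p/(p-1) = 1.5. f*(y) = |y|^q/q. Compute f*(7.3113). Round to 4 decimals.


The conjugate exponent q satisfies 1/p + 1/q = 1.
p = 3, so q = 3/(3 - 1) = 1.5
|y|^q = 7.3113^1.5 = 19.7693
f*(7.3113) = 19.7693 / 1.5 = 13.1796


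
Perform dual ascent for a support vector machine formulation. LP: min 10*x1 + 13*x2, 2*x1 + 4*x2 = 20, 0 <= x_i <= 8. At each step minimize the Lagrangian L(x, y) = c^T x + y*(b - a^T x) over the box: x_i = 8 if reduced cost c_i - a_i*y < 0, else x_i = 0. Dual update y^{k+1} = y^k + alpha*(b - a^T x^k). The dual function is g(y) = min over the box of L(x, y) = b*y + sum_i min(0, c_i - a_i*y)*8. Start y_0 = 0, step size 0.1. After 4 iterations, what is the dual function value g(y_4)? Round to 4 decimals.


Dual ascent for LP: min 10*x1 + 13*x2, 2*x1 + 4*x2 = 20, 0 <= x_i <= 8
Step 1: y^k = 0.0, reduced costs: (10.0, 13.0)
  x^k = (0.0, 0.0), subgradient = b - a^T x = 20.0
  y^{k+1} = 0.0 + 0.1*20.0 = 2.0
Step 2: y^k = 2.0, reduced costs: (6.0, 5.0)
  x^k = (0.0, 0.0), subgradient = b - a^T x = 20.0
  y^{k+1} = 2.0 + 0.1*20.0 = 4.0
Step 3: y^k = 4.0, reduced costs: (2.0, -3.0)
  x^k = (0.0, 8.0), subgradient = b - a^T x = -12.0
  y^{k+1} = 4.0 + 0.1*-12.0 = 2.8
Step 4: y^k = 2.8, reduced costs: (4.4, 1.8)
  x^k = (0.0, 0.0), subgradient = b - a^T x = 20.0
  y^{k+1} = 2.8 + 0.1*20.0 = 4.8
Dual objective at y_4 = 4.8: reduced costs (0.4, -6.2), box minimizer x = (0.0, 8.0)
g(y_4) = b*y + (c1 - a1*y)*x1 + (c2 - a2*y)*x2 = 20*4.8 + 0.4*0.0 + (-6.2)*8.0 = 96.0 + 0.0 - 49.6 = 46.4


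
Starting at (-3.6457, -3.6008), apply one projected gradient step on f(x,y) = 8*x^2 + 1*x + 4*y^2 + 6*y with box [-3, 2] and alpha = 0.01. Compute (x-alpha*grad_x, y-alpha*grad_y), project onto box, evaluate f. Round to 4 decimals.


Step 1: Compute gradient at (-3.6457, -3.6008).
grad_x = 2*8*-3.6457 + 1 = -57.3312
grad_y = 2*4*-3.6008 + 6 = -22.8064
Step 2: Gradient step.
x_raw = -3.6457 - 0.01*-57.3312 = -3.0724
y_raw = -3.6008 - 0.01*-22.8064 = -3.3727
Step 3: Project onto [-3, 2].
x_proj = clip(-3.0724) = -3.0
y_proj = clip(-3.3727) = -3.0
Step 4: Evaluate f.
f(-3.0, -3.0) = 87.0


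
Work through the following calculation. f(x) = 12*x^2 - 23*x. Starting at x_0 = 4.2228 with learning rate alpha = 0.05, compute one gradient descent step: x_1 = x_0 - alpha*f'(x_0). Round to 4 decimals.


We compute the gradient at x_0 and apply the update.
f'(x) = 24*x - 23
f'(4.2228) = 24*4.2228 - 23 = 78.3472
x_1 = 4.2228 - 0.05*78.3472 = 0.3054


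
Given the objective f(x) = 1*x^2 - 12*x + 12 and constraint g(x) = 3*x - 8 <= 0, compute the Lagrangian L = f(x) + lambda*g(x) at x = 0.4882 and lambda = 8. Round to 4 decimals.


Step 1: Evaluate f(x).
f(0.4882) = 1*0.4882^2 - 12*0.4882 + 12 = 6.3799
Step 2: Evaluate g(x).
g(0.4882) = 3*0.4882 - 8 = -6.5354
Step 3: Compute Lagrangian.
L = 6.3799 + 8*-6.5354 = -45.9033


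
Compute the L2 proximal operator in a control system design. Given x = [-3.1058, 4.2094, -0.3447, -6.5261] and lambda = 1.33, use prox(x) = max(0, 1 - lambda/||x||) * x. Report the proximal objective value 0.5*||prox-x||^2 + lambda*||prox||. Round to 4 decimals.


Step 1: Compute ||x||.
||x|| = 8.371
Step 2: Compute scaling factor.
scale = max(0, 1 - 1.33/8.371) = 0.8411
Step 3: prox(x) = [-2.6123, 3.5406, -0.2899, -5.4892]
||prox(x)|| = 7.041
Step 4: Proximal objective.
0.5*||prox-x||^2 = 0.8845
lambda*||prox|| = 9.3645
Total = 10.249


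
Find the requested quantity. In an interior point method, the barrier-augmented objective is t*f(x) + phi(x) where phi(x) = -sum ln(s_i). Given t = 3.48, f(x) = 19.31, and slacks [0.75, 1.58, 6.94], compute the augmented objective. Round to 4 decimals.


Step 1: Compute log-barrier.
ln values: [-0.2877, 0.4574, 1.9373]
phi = -(-0.2877 + 0.4574 + 1.9373) = -2.107
Step 2: Compute augmented objective.
t*f(x) = 3.48*19.31 = 67.1988
Total = 67.1988 - 2.107 = 65.0918


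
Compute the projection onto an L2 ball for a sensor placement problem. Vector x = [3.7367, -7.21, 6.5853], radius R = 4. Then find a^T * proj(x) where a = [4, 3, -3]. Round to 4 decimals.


Step 1: Compute ||x|| (intermediates to 6 decimals).
||x|| = sqrt(3.7367^2 + (-7.21)^2 + 6.5853^2) = 10.455295
Step 2: Project.
Since ||x|| > R, scale = R/||x|| = 4/10.455295 = 0.382581, proj(x) = scale * x
proj(x) = [1.42959, -2.758409, 2.519411]
Step 3: Dot product.
a^T * proj(x) = 4*1.42959 + 3*(-2.758409) - 3*2.519411 = -10.1151


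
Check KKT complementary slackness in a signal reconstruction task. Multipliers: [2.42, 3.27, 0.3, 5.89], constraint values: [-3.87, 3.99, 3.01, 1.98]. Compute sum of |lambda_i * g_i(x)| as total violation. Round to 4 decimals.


KKT complementary slackness check:
lambda_1 * g_1 = 2.42 * -3.87 = -9.3654
lambda_2 * g_2 = 3.27 * 3.99 = 13.0473
lambda_3 * g_3 = 0.3 * 3.01 = 0.903
lambda_4 * g_4 = 5.89 * 1.98 = 11.6622
Total violation = 9.3654 + 13.0473 + 0.903 + 11.6622 = 34.9779


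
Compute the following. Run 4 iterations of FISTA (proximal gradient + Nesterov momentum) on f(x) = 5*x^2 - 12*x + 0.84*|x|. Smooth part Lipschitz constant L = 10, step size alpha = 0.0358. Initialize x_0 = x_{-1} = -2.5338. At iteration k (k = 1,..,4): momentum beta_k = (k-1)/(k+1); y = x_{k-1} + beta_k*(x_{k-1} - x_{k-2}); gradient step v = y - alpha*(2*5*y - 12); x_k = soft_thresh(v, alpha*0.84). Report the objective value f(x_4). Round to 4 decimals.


FISTA on f(x) = 5*x^2 - 12*x + 0.84*|x|
L = 10, alpha = 0.0358
Iteration 1: beta = 0.0, y = -2.5338 + 0.0*(-2.5338 + 2.5338) = -2.5338
  grad(y) = -37.338, v = y - alpha*grad = -1.1971
  prox(v) = soft_thresh(-1.1971, 0.0301) = -1.167
Iteration 2: beta = 0.3333, y = -1.167 + 0.3333*(-1.167 + 2.5338) = -0.7114
  grad(y) = -19.1144, v = y - alpha*grad = -0.0271
  prox(v) = soft_thresh(-0.0271, 0.0301) = 0.0
Iteration 3: beta = 0.5, y = 0.0 + 0.5*(0.0 + 1.167) = 0.5835
  grad(y) = -6.1649, v = y - alpha*grad = 0.8042
  prox(v) = soft_thresh(0.8042, 0.0301) = 0.7741
Iteration 4: beta = 0.6, y = 0.7741 + 0.6*(0.7741 - 0.0) = 1.2386
  grad(y) = 0.3863, v = y - alpha*grad = 1.2248
  prox(v) = soft_thresh(1.2248, 0.0301) = 1.1947
f(x_4) = 5*1.1947^2 - 12*1.1947 + 0.84*|1.1947| = -6.1963


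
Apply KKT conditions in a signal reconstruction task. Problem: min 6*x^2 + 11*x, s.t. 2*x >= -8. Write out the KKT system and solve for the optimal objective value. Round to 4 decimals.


Step 1: Try lambda = 0 (constraint inactive).
Stationarity: 2*6*x + 11 = 0
x* = -11/(2*6) = -11/12 = -0.9167 (rounded; the exact value -11/12 is used below)
Check constraint: 2*-0.9167 = -1.8334 >= -8 -- satisfied.
Step 2: Compute optimal value.
f(x*) = 6*(-11/12)^2 + 11*(-11/12) = -5.0417


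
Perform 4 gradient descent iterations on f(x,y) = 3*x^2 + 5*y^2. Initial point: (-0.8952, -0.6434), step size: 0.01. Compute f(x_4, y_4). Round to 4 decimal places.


Gradient descent on f(x,y) = 3*x^2 + 5*y^2.
Starting point: (-0.8952, -0.6434), alpha = 0.01
Step 1: grad_x = 2*3*-0.8952 = -5.3712, grad_y = 2*5*-0.6434 = -6.434
  x_1 = -0.8952 - 0.01*-5.3712 = -0.8415
  y_1 = -0.6434 - 0.01*-6.434 = -0.5791
Step 2: grad_x = 2*3*-0.8415 = -5.0489, grad_y = 2*5*-0.5791 = -5.7906
  x_2 = -0.8415 - 0.01*-5.0489 = -0.791
  y_2 = -0.5791 - 0.01*-5.7906 = -0.5212
Step 3: grad_x = 2*3*-0.791 = -4.746, grad_y = 2*5*-0.5212 = -5.2115
  x_3 = -0.791 - 0.01*-4.746 = -0.7435
  y_3 = -0.5212 - 0.01*-5.2115 = -0.469
Step 4: grad_x = 2*3*-0.7435 = -4.4612, grad_y = 2*5*-0.469 = -4.6904
  x_4 = -0.7435 - 0.01*-4.4612 = -0.6989
  y_4 = -0.469 - 0.01*-4.6904 = -0.4221
f(-0.6989, -0.4221) = 3*(-0.6989)^2 + 5*(-0.4221)^2 = 2.3565


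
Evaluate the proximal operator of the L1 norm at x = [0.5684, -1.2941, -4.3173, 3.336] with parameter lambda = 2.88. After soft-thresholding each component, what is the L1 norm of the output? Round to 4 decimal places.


Soft-thresholding with lambda = 2.88:
prox(0.5684) = sign(0.5684)*max(|0.5684| - 2.88, 0) = 0.0
prox(-1.2941) = sign(-1.2941)*max(|-1.2941| - 2.88, 0) = 0.0
prox(-4.3173) = sign(-4.3173)*max(|-4.3173| - 2.88, 0) = -1.4373
prox(3.336) = sign(3.336)*max(|3.336| - 2.88, 0) = 0.456
prox(x) = [0.0, 0.0, -1.4373, 0.456]
||prox(x)||_1 = 0.0 + 0.0 + 1.4373 + 0.456 = 1.8933


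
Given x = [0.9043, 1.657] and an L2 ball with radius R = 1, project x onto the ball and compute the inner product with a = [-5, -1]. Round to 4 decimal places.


Step 1: Compute ||x|| (intermediates to 6 decimals).
||x|| = sqrt(0.9043^2 + 1.657^2) = 1.887699
Step 2: Project.
Since ||x|| > R, scale = R/||x|| = 1/1.887699 = 0.529745, proj(x) = scale * x
proj(x) = [0.479048, 0.877787]
Step 3: Dot product.
a^T * proj(x) = -5*0.479048 - 1*0.877787 = -3.273


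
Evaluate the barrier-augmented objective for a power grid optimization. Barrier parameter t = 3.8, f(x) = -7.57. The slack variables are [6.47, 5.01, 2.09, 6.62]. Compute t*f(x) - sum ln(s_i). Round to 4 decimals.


Step 1: Compute log-barrier.
ln values: [1.8672, 1.6114, 0.7372, 1.8901]
phi = -(1.8672 + 1.6114 + 0.7372 + 1.8901) = -6.1059
Step 2: Compute augmented objective.
t*f(x) = 3.8*-7.57 = -28.766
Total = -28.766 - 6.1059 = -34.8719


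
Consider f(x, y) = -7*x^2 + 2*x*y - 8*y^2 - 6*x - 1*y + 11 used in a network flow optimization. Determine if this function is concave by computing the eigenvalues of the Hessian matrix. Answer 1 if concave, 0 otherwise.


The Hessian of f(x,y) = -7*x^2 + 2*x*y - 8*y^2 - 6*x - 1*y + 11 is:
H = [[-14, 2], [2, -16]]
Trace = -14 - 16 = -30
Determinant = -14*-16 - (2)^2 = 220
Discriminant = (-30)^2 - 4*220 = 20.0
Eigenvalues: lambda_1 = -17.2361, lambda_2 = -12.7639
The function is concave.

1


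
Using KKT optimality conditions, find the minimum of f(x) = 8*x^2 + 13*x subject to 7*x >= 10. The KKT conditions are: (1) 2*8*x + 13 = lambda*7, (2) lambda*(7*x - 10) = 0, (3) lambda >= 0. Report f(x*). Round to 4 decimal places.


Step 1: Try lambda = 0 (constraint inactive).
x_unc = -13/(2*8) = -0.8125
Check: 7*-0.8125 = -5.6875 < 10 -- violated!
Step 2: Constraint must be active: 7*x = 10
x* = 10/7 = 1.4286 (rounded; the exact value 10/7 is used below)
lambda = (2*8*(10/7) + 13)/7 = 5.1224
Step 3: Compute optimal value.
f(x*) = 8*(10/7)^2 + 13*(10/7) = 34.898


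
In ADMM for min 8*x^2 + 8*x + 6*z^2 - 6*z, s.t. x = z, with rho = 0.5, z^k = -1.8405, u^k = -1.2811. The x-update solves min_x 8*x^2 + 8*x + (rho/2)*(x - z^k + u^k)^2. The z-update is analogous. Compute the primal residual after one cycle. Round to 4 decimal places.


ADMM iteration with rho = 0.5, z^k = -1.8405, u^k = -1.2811
Step 1: x-update.
Minimize 8*x^2 + 8*x + (0.5/2)*(x + 1.8405 - 1.2811)^2
FOC: (2*8 + 0.5)*x = -8 + 0.5*(-1.8405 + 1.2811)
x^{k+1} = -0.5018
Step 2: z-update.
Minimize 6*z^2 - 6*z + (0.5/2)*(-0.5018 - z - 1.2811)^2
FOC: (2*6 + 0.5)*z = 6 + 0.5*(-0.5018 - 1.2811)
z^{k+1} = 0.4087
Step 3: u-update.
u^{k+1} = -1.2811 - 0.5018 - 0.4087 = -2.1916
Step 4: Primal residual = |-0.5018 - 0.4087| = 0.9105


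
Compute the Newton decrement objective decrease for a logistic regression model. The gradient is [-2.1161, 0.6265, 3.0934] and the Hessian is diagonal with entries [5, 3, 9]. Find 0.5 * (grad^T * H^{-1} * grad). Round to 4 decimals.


Step 1: H is diagonal, so H^(-1) * g = [-0.4232, 0.2088, 0.3437].
Step 2: g^T H^(-1) g = sum_i g_i^2 / H_ii
  = (-2.1161)^2/5 + (0.6265)^2/3 + (3.0934)^2/9
  = 0.8956 + 0.1308 + 1.0632 = 2.0896
Step 3: Objective decrease = 0.5 * g^T H^(-1) g = 1.0448


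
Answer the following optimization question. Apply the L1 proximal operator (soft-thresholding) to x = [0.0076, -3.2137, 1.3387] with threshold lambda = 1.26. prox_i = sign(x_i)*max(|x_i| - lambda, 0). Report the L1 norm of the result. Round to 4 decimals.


Soft-thresholding with lambda = 1.26:
prox(0.0076) = sign(0.0076)*max(|0.0076| - 1.26, 0) = 0.0
prox(-3.2137) = sign(-3.2137)*max(|-3.2137| - 1.26, 0) = -1.9537
prox(1.3387) = sign(1.3387)*max(|1.3387| - 1.26, 0) = 0.0787
prox(x) = [0.0, -1.9537, 0.0787]
||prox(x)||_1 = 0.0 + 1.9537 + 0.0787 = 2.0324


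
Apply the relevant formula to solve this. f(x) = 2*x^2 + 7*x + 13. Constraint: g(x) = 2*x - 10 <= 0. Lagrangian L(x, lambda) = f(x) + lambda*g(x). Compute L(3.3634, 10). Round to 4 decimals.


Step 1: Evaluate f(x).
f(3.3634) = 2*3.3634^2 + 7*3.3634 + 13 = 59.1687
Step 2: Evaluate g(x).
g(3.3634) = 2*3.3634 - 10 = -3.2732
Step 3: Compute Lagrangian.
L = 59.1687 + 10*-3.2732 = 26.4367


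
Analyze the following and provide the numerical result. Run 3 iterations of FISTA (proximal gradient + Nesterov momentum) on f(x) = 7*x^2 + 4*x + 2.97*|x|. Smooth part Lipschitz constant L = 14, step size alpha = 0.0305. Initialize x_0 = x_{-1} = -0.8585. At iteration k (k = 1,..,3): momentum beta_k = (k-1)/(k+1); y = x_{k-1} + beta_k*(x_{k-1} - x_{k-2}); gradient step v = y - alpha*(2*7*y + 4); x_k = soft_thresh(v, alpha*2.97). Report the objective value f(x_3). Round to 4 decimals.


FISTA on f(x) = 7*x^2 + 4*x + 2.97*|x|
L = 14, alpha = 0.0305
Iteration 1: beta = 0.0, y = -0.8585 + 0.0*(-0.8585 + 0.8585) = -0.8585
  grad(y) = -8.019, v = y - alpha*grad = -0.6139
  prox(v) = soft_thresh(-0.6139, 0.0906) = -0.5233
Iteration 2: beta = 0.3333, y = -0.5233 + 0.3333*(-0.5233 + 0.8585) = -0.4116
  grad(y) = -1.7626, v = y - alpha*grad = -0.3579
  prox(v) = soft_thresh(-0.3579, 0.0906) = -0.2673
Iteration 3: beta = 0.5, y = -0.2673 + 0.5*(-0.2673 + 0.5233) = -0.1392
  grad(y) = 2.0507, v = y - alpha*grad = -0.2018
  prox(v) = soft_thresh(-0.2018, 0.0906) = -0.1112
f(x_3) = 7*(-0.1112)^2 + 4*(-0.1112) + 2.97*|-0.1112| = -0.028


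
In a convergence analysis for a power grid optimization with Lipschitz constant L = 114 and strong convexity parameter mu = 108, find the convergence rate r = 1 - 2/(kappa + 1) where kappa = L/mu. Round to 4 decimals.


Step 1: Compute the condition number.
kappa = L/mu = 114/108 = 1.0556
Step 2: Compute the convergence rate.
r = 1 - 2/(kappa + 1) = 1 - 2*mu/(L + mu) = (L - mu)/(L + mu) = 6/222 = 0.027


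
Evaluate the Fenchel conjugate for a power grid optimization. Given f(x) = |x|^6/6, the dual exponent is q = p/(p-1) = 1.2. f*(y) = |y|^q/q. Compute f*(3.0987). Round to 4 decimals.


The conjugate exponent q satisfies 1/p + 1/q = 1.
p = 6, so q = 6/(6 - 1) = 1.2
|y|^q = 3.0987^1.2 = 3.8852
f*(3.0987) = 3.8852 / 1.2 = 3.2377


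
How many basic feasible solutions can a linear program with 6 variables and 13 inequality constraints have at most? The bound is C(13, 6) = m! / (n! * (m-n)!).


Each vertex corresponds to some choice of n active constraints out of m, so the number of vertices is at most C(m, n) = m! / (n!(m-n)!).
m = 13, n = 6
Numerator: 13 * 12 * 11 * 10 * 9 * 8
Denominator: 6! = 720
C(13, 6) = 1716


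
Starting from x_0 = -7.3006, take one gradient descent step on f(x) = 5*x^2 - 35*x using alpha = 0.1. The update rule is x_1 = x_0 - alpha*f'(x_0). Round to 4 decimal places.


We compute the gradient at x_0 and apply the update.
f'(x) = 10*x - 35
f'(-7.3006) = 10*-7.3006 - 35 = -108.006
x_1 = -7.3006 - 0.1*-108.006 = 3.5


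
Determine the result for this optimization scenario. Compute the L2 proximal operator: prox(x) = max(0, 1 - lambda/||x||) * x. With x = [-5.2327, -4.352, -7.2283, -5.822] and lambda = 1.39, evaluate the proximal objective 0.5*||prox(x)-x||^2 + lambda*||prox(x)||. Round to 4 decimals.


Step 1: Compute ||x||.
||x|| = 11.5093
Step 2: Compute scaling factor.
scale = max(0, 1 - 1.39/11.5093) = 0.8792
Step 3: prox(x) = [-4.6007, -3.8264, -6.3553, -5.1189]
||prox(x)|| = 10.1193
Step 4: Proximal objective.
0.5*||prox-x||^2 = 0.9661
lambda*||prox|| = 14.0658
Total = 15.0319


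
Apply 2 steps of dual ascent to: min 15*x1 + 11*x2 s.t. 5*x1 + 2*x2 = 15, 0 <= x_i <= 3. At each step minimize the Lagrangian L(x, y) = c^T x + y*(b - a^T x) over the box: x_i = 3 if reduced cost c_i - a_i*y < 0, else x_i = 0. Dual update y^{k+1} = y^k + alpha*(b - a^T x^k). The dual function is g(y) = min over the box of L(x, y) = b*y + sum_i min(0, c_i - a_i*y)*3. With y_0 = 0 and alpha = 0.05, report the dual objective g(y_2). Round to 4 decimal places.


Dual ascent for LP: min 15*x1 + 11*x2, 5*x1 + 2*x2 = 15, 0 <= x_i <= 3
Step 1: y^k = 0.0, reduced costs: (15.0, 11.0)
  x^k = (0.0, 0.0), subgradient = b - a^T x = 15.0
  y^{k+1} = 0.0 + 0.05*15.0 = 0.75
Step 2: y^k = 0.75, reduced costs: (11.25, 9.5)
  x^k = (0.0, 0.0), subgradient = b - a^T x = 15.0
  y^{k+1} = 0.75 + 0.05*15.0 = 1.5
Dual objective at y_2 = 1.5: reduced costs (7.5, 8.0), box minimizer x = (0.0, 0.0)
g(y_2) = b*y + (c1 - a1*y)*x1 + (c2 - a2*y)*x2 = 15*1.5 + 7.5*0.0 + 8.0*0.0 = 22.5 + 0.0 + 0.0 = 22.5


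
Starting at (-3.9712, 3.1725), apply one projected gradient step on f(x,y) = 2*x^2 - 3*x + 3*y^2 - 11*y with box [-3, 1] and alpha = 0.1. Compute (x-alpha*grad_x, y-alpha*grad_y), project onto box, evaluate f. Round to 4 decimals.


Step 1: Compute gradient at (-3.9712, 3.1725).
grad_x = 2*2*-3.9712 - 3 = -18.8848
grad_y = 2*3*3.1725 - 11 = 8.035
Step 2: Gradient step.
x_raw = -3.9712 - 0.1*-18.8848 = -2.0827
y_raw = 3.1725 - 0.1*8.035 = 2.369
Step 3: Project onto [-3, 1].
x_proj = clip(-2.0827) = -2.0827
y_proj = clip(2.369) = 1.0
Step 4: Evaluate f.
f(-2.0827, 1.0) = 6.9236


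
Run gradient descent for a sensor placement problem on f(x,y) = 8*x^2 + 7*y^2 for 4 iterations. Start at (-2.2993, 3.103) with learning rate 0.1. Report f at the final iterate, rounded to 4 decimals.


Gradient descent on f(x,y) = 8*x^2 + 7*y^2.
Starting point: (-2.2993, 3.103), alpha = 0.1
Step 1: grad_x = 2*8*-2.2993 = -36.7888, grad_y = 2*7*3.103 = 43.442
  x_1 = -2.2993 - 0.1*-36.7888 = 1.3796
  y_1 = 3.103 - 0.1*43.442 = -1.2412
Step 2: grad_x = 2*8*1.3796 = 22.0733, grad_y = 2*7*-1.2412 = -17.3768
  x_2 = 1.3796 - 0.1*22.0733 = -0.8277
  y_2 = -1.2412 - 0.1*-17.3768 = 0.4965
Step 3: grad_x = 2*8*-0.8277 = -13.244, grad_y = 2*7*0.4965 = 6.9507
  x_3 = -0.8277 - 0.1*-13.244 = 0.4966
  y_3 = 0.4965 - 0.1*6.9507 = -0.1986
Step 4: grad_x = 2*8*0.4966 = 7.9464, grad_y = 2*7*-0.1986 = -2.7803
  x_4 = 0.4966 - 0.1*7.9464 = -0.298
  y_4 = -0.1986 - 0.1*-2.7803 = 0.0794
f(-0.298, 0.0794) = 8*(-0.298)^2 + 7*0.0794^2 = 0.7546


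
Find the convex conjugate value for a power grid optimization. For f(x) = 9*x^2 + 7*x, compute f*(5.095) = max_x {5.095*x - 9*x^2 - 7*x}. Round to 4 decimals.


f*(y) = sup_x {y*x - a*x^2 - b*x} = sup_x {(y-b)*x - a*x^2}
FOC: (y - b) - 2a*x = 0 => x* = (y - b)/(2a)
x* = (5.095 - 7)/(2*9) = -0.1058
f*(5.095) = (y-b)^2/(4a) = (5.095 - 7)^2/(4*9)
= 3.629/36 = 0.1008


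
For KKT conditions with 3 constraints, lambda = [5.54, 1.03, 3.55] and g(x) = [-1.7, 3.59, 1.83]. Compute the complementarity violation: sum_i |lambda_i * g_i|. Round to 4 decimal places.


KKT complementary slackness check:
lambda_1 * g_1 = 5.54 * -1.7 = -9.418
lambda_2 * g_2 = 1.03 * 3.59 = 3.6977
lambda_3 * g_3 = 3.55 * 1.83 = 6.4965
Total violation = 9.418 + 3.6977 + 6.4965 = 19.6122


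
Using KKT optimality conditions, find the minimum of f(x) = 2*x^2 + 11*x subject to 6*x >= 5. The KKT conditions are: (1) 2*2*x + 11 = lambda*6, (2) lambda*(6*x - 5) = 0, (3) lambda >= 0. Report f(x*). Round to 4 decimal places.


Step 1: Try lambda = 0 (constraint inactive).
x_unc = -11/(2*2) = -2.75
Check: 6*-2.75 = -16.5 < 5 -- violated!
Step 2: Constraint must be active: 6*x = 5
x* = 5/6 = 0.8333 (rounded; the exact value 5/6 is used below)
lambda = (2*2*(5/6) + 11)/6 = 2.3889
Step 3: Compute optimal value.
f(x*) = 2*(5/6)^2 + 11*(5/6) = 10.5556


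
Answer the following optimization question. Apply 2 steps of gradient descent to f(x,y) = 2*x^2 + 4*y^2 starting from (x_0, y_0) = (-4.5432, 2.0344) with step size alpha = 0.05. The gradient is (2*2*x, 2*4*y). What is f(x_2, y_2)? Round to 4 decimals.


Gradient descent on f(x,y) = 2*x^2 + 4*y^2.
Starting point: (-4.5432, 2.0344), alpha = 0.05
Step 1: grad_x = 2*2*-4.5432 = -18.1728, grad_y = 2*4*2.0344 = 16.2752
  x_1 = -4.5432 - 0.05*-18.1728 = -3.6346
  y_1 = 2.0344 - 0.05*16.2752 = 1.2206
Step 2: grad_x = 2*2*-3.6346 = -14.5382, grad_y = 2*4*1.2206 = 9.7651
  x_2 = -3.6346 - 0.05*-14.5382 = -2.9076
  y_2 = 1.2206 - 0.05*9.7651 = 0.7324
f(-2.9076, 0.7324) = 2*(-2.9076)^2 + 4*0.7324^2 = 19.0544


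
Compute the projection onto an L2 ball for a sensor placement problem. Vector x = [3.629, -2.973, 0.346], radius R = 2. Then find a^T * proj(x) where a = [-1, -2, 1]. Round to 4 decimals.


Step 1: Compute ||x|| (intermediates to 6 decimals).
||x|| = sqrt(3.629^2 + (-2.973)^2 + 0.346^2) = 4.70405
Step 2: Project.
Since ||x|| > R, scale = R/||x|| = 2/4.70405 = 0.425166, proj(x) = scale * x
proj(x) = [1.542927, -1.264019, 0.147107]
Step 3: Dot product.
a^T * proj(x) = -1*1.542927 - 2*(-1.264019) + 1*0.147107 = 1.1322


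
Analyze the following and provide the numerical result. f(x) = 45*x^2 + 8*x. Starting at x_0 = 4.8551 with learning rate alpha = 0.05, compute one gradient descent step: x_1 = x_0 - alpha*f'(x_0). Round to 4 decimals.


We compute the gradient at x_0 and apply the update.
f'(x) = 90*x + 8
f'(4.8551) = 90*4.8551 + 8 = 444.959
x_1 = 4.8551 - 0.05*444.959 = -17.3929


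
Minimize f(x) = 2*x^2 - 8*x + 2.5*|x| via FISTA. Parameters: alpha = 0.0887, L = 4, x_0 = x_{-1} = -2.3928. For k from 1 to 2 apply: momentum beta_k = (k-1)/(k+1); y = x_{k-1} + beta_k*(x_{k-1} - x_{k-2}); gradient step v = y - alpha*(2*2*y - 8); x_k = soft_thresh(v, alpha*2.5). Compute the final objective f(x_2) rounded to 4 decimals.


FISTA on f(x) = 2*x^2 - 8*x + 2.5*|x|
L = 4, alpha = 0.0887
Iteration 1: beta = 0.0, y = -2.3928 + 0.0*(-2.3928 + 2.3928) = -2.3928
  grad(y) = -17.5712, v = y - alpha*grad = -0.8342
  prox(v) = soft_thresh(-0.8342, 0.2218) = -0.6125
Iteration 2: beta = 0.3333, y = -0.6125 + 0.3333*(-0.6125 + 2.3928) = -0.019
  grad(y) = -8.0762, v = y - alpha*grad = 0.6973
  prox(v) = soft_thresh(0.6973, 0.2218) = 0.4756
f(x_2) = 2*0.4756^2 - 8*0.4756 + 2.5*|0.4756| = -2.1633


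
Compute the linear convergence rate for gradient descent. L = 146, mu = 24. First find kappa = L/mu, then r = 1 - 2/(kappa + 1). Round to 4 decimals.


Step 1: Compute the condition number.
kappa = L/mu = 146/24 = 6.0833
Step 2: Compute the convergence rate.
r = 1 - 2/(kappa + 1) = 1 - 2*mu/(L + mu) = (L - mu)/(L + mu) = 122/170 = 0.7176


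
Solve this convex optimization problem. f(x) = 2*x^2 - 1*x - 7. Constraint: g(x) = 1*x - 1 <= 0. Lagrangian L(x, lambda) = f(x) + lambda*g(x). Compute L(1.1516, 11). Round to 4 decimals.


Step 1: Evaluate f(x).
f(1.1516) = 2*1.1516^2 - 1*1.1516 - 7 = -5.4992
Step 2: Evaluate g(x).
g(1.1516) = 1*1.1516 - 1 = 0.1516
Step 3: Compute Lagrangian.
L = -5.4992 + 11*0.1516 = -3.8316


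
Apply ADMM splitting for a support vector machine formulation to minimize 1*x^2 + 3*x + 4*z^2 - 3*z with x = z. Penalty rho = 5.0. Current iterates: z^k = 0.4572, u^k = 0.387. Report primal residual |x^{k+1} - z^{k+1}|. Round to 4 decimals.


ADMM iteration with rho = 5.0, z^k = 0.4572, u^k = 0.387
Step 1: x-update.
Minimize 1*x^2 + 3*x + (5.0/2)*(x - 0.4572 + 0.387)^2
FOC: (2*1 + 5.0)*x = -3 + 5.0*(0.4572 - 0.387)
x^{k+1} = -0.3784
Step 2: z-update.
Minimize 4*z^2 - 3*z + (5.0/2)*(-0.3784 - z + 0.387)^2
FOC: (2*4 + 5.0)*z = 3 + 5.0*(-0.3784 + 0.387)
z^{k+1} = 0.2341
Step 3: u-update.
u^{k+1} = 0.387 - 0.3784 - 0.2341 = -0.2255
Step 4: Primal residual = |-0.3784 - 0.2341| = 0.6125


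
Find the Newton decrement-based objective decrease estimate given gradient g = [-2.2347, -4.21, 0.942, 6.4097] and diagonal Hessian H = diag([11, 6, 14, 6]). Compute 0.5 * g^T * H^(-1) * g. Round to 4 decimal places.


Step 1: H is diagonal, so H^(-1) * g = [-0.2032, -0.7017, 0.0673, 1.0683].
Step 2: g^T H^(-1) g = sum_i g_i^2 / H_ii
  = (-2.2347)^2/11 + (-4.21)^2/6 + (0.942)^2/14 + (6.4097)^2/6
  = 0.454 + 2.954 + 0.0634 + 6.8474 = 10.3188
Step 3: Objective decrease = 0.5 * g^T H^(-1) g = 5.1594


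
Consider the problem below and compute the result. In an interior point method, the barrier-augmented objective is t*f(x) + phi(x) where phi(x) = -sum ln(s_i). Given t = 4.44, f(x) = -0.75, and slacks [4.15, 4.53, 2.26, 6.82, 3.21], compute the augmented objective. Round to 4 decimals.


Step 1: Compute log-barrier.
ln values: [1.4231, 1.5107, 0.8154, 1.9199, 1.1663]
phi = -(1.4231 + 1.5107 + 0.8154 + 1.9199 + 1.1663) = -6.8353
Step 2: Compute augmented objective.
t*f(x) = 4.44*-0.75 = -3.33
Total = -3.33 - 6.8353 = -10.1653


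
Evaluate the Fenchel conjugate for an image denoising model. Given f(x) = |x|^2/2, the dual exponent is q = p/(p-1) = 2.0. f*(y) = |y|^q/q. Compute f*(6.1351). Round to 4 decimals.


The conjugate exponent q satisfies 1/p + 1/q = 1.
p = 2, so q = 2/(2 - 1) = 2.0
|y|^q = 6.1351^2.0 = 37.6395
f*(6.1351) = 37.6395 / 2.0 = 18.8197


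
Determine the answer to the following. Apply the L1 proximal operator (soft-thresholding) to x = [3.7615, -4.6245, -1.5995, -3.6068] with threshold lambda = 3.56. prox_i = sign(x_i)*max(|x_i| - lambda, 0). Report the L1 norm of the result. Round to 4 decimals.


Soft-thresholding with lambda = 3.56:
prox(3.7615) = sign(3.7615)*max(|3.7615| - 3.56, 0) = 0.2015
prox(-4.6245) = sign(-4.6245)*max(|-4.6245| - 3.56, 0) = -1.0645
prox(-1.5995) = sign(-1.5995)*max(|-1.5995| - 3.56, 0) = 0.0
prox(-3.6068) = sign(-3.6068)*max(|-3.6068| - 3.56, 0) = -0.0468
prox(x) = [0.2015, -1.0645, 0.0, -0.0468]
||prox(x)||_1 = 0.2015 + 1.0645 + 0.0 + 0.0468 = 1.3128


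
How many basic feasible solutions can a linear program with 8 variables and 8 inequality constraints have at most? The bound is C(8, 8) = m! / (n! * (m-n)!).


Each vertex corresponds to some choice of n active constraints out of m, so the number of vertices is at most C(m, n) = m! / (n!(m-n)!).
m = 8, n = 8
Numerator: 8 * 7 * 6 * 5 * 4 * 3 * 2 * 1
Denominator: 8! = 40320
C(8, 8) = 1


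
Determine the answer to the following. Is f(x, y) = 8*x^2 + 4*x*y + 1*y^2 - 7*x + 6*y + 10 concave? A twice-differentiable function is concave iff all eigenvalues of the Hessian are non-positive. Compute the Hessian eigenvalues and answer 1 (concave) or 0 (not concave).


The Hessian of f(x,y) = 8*x^2 + 4*x*y + 1*y^2 - 7*x + 6*y + 10 is:
H = [[16, 4], [4, 2]]
Trace = 16 + 2 = 18
Determinant = 16*2 - (4)^2 = 16
Discriminant = (18)^2 - 4*16 = 260.0
Eigenvalues: lambda_1 = 0.9377, lambda_2 = 17.0623
The function is not concave.

0


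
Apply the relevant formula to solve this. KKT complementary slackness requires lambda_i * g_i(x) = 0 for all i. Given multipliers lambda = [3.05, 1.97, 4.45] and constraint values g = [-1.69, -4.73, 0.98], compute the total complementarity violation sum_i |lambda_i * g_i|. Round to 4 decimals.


KKT complementary slackness check:
lambda_1 * g_1 = 3.05 * -1.69 = -5.1545
lambda_2 * g_2 = 1.97 * -4.73 = -9.3181
lambda_3 * g_3 = 4.45 * 0.98 = 4.361
Total violation = 5.1545 + 9.3181 + 4.361 = 18.8336


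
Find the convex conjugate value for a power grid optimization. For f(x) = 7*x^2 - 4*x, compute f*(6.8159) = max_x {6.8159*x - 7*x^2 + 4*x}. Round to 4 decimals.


f*(y) = sup_x {y*x - a*x^2 - b*x} = sup_x {(y-b)*x - a*x^2}
FOC: (y - b) - 2a*x = 0 => x* = (y - b)/(2a)
x* = (6.8159 + 4)/(2*7) = 0.7726
f*(6.8159) = (y-b)^2/(4a) = (6.8159 + 4)^2/(4*7)
= 116.9837/28 = 4.178


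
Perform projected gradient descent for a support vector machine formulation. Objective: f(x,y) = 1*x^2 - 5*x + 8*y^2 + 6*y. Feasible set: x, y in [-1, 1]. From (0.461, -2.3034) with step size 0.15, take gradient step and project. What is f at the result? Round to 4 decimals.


Step 1: Compute gradient at (0.461, -2.3034).
grad_x = 2*1*0.461 - 5 = -4.078
grad_y = 2*8*-2.3034 + 6 = -30.8544
Step 2: Gradient step.
x_raw = 0.461 - 0.15*-4.078 = 1.0727
y_raw = -2.3034 - 0.15*-30.8544 = 2.3248
Step 3: Project onto [-1, 1].
x_proj = clip(1.0727) = 1.0
y_proj = clip(2.3248) = 1.0
Step 4: Evaluate f.
f(1.0, 1.0) = 10.0


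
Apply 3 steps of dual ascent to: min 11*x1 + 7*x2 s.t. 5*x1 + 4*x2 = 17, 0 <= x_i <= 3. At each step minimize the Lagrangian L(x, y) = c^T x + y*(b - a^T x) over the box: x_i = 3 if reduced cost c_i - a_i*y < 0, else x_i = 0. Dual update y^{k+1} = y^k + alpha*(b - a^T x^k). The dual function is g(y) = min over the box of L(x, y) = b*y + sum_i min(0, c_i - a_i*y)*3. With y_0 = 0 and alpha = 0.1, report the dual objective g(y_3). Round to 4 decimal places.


Dual ascent for LP: min 11*x1 + 7*x2, 5*x1 + 4*x2 = 17, 0 <= x_i <= 3
Step 1: y^k = 0.0, reduced costs: (11.0, 7.0)
  x^k = (0.0, 0.0), subgradient = b - a^T x = 17.0
  y^{k+1} = 0.0 + 0.1*17.0 = 1.7
Step 2: y^k = 1.7, reduced costs: (2.5, 0.2)
  x^k = (0.0, 0.0), subgradient = b - a^T x = 17.0
  y^{k+1} = 1.7 + 0.1*17.0 = 3.4
Step 3: y^k = 3.4, reduced costs: (-6.0, -6.6)
  x^k = (3.0, 3.0), subgradient = b - a^T x = -10.0
  y^{k+1} = 3.4 + 0.1*-10.0 = 2.4
Dual objective at y_3 = 2.4: reduced costs (-1.0, -2.6), box minimizer x = (3.0, 3.0)
g(y_3) = b*y + (c1 - a1*y)*x1 + (c2 - a2*y)*x2 = 17*2.4 + (-1.0)*3.0 + (-2.6)*3.0 = 40.8 - 3.0 - 7.8 = 30.0


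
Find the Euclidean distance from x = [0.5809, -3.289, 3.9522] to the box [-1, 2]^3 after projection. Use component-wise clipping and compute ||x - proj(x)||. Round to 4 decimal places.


Project each component onto [-1, 2].
clip(0.5809) = 0.5809, clip(-3.289) = -1.0, clip(3.9522) = 2.0
Projection = [0.5809, -1.0, 2.0]
Squared diffs: [0.0, 5.2395, 3.8111]
Distance = sqrt(9.0506) = 3.0084


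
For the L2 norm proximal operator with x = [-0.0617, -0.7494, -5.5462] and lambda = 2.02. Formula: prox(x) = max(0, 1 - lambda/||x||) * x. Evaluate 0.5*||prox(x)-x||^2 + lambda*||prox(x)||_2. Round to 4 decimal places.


Step 1: Compute ||x||.
||x|| = 5.5969
Step 2: Compute scaling factor.
scale = max(0, 1 - 2.02/5.5969) = 0.6391
Step 3: prox(x) = [-0.0394, -0.4789, -3.5445]
||prox(x)|| = 3.5769
Step 4: Proximal objective.
0.5*||prox-x||^2 = 2.0402
lambda*||prox|| = 7.2253
Total = 9.2656


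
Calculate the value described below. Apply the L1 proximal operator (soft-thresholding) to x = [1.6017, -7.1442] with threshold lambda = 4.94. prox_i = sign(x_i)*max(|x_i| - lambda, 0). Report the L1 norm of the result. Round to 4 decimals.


Soft-thresholding with lambda = 4.94:
prox(1.6017) = sign(1.6017)*max(|1.6017| - 4.94, 0) = 0.0
prox(-7.1442) = sign(-7.1442)*max(|-7.1442| - 4.94, 0) = -2.2042
prox(x) = [0.0, -2.2042]
||prox(x)||_1 = 0.0 + 2.2042 = 2.2042


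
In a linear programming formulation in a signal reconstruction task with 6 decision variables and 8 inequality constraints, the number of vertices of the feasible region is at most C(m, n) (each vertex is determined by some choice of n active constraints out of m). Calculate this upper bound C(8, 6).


Each vertex corresponds to some choice of n active constraints out of m, so the number of vertices is at most C(m, n) = m! / (n!(m-n)!).
m = 8, n = 6
Numerator: 8 * 7 * 6 * 5 * 4 * 3
Denominator: 6! = 720
C(8, 6) = 28


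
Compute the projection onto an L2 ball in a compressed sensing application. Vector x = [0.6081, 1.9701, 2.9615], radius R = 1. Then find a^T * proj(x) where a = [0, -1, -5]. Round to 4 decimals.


Step 1: Compute ||x|| (intermediates to 6 decimals).
||x|| = sqrt(0.6081^2 + 1.9701^2 + 2.9615^2) = 3.60854
Step 2: Project.
Since ||x|| > R, scale = R/||x|| = 1/3.60854 = 0.27712, proj(x) = scale * x
proj(x) = [0.168517, 0.545954, 0.820691]
Step 3: Dot product.
a^T * proj(x) = 0*0.168517 - 1*0.545954 - 5*0.820691 = -4.6494


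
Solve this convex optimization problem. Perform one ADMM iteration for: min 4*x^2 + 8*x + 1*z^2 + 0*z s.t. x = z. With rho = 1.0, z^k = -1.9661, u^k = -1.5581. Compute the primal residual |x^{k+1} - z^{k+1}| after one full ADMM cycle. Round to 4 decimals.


ADMM iteration with rho = 1.0, z^k = -1.9661, u^k = -1.5581
Step 1: x-update.
Minimize 4*x^2 + 8*x + (1.0/2)*(x + 1.9661 - 1.5581)^2
FOC: (2*4 + 1.0)*x = -8 + 1.0*(-1.9661 + 1.5581)
x^{k+1} = -0.9342
Step 2: z-update.
Minimize 1*z^2 + 0*z + (1.0/2)*(-0.9342 - z - 1.5581)^2
FOC: (2*1 + 1.0)*z = 0 + 1.0*(-0.9342 - 1.5581)
z^{k+1} = -0.8308
Step 3: u-update.
u^{k+1} = -1.5581 - 0.9342 + 0.8308 = -1.6615
Step 4: Primal residual = |-0.9342 + 0.8308| = 0.1034


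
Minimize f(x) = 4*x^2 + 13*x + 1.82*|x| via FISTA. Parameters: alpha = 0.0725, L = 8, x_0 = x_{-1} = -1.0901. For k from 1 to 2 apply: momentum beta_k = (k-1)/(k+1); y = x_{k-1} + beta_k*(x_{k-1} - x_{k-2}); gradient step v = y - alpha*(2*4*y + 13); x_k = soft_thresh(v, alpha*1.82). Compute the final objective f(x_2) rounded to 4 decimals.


FISTA on f(x) = 4*x^2 + 13*x + 1.82*|x|
L = 8, alpha = 0.0725
Iteration 1: beta = 0.0, y = -1.0901 + 0.0*(-1.0901 + 1.0901) = -1.0901
  grad(y) = 4.2792, v = y - alpha*grad = -1.4003
  prox(v) = soft_thresh(-1.4003, 0.132) = -1.2684
Iteration 2: beta = 0.3333, y = -1.2684 + 0.3333*(-1.2684 + 1.0901) = -1.3278
  grad(y) = 2.3774, v = y - alpha*grad = -1.5002
  prox(v) = soft_thresh(-1.5002, 0.132) = -1.3682
f(x_2) = 4*(-1.3682)^2 + 13*(-1.3682) + 1.82*|-1.3682| = -7.8086


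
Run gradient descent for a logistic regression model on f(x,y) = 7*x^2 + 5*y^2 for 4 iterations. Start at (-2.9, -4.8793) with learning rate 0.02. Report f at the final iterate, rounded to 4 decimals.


Gradient descent on f(x,y) = 7*x^2 + 5*y^2.
Starting point: (-2.9, -4.8793), alpha = 0.02
Step 1: grad_x = 2*7*-2.9 = -40.6, grad_y = 2*5*-4.8793 = -48.793
  x_1 = -2.9 - 0.02*-40.6 = -2.088
  y_1 = -4.8793 - 0.02*-48.793 = -3.9034
Step 2: grad_x = 2*7*-2.088 = -29.232, grad_y = 2*5*-3.9034 = -39.0344
  x_2 = -2.088 - 0.02*-29.232 = -1.5034
  y_2 = -3.9034 - 0.02*-39.0344 = -3.1228
Step 3: grad_x = 2*7*-1.5034 = -21.047, grad_y = 2*5*-3.1228 = -31.2275
  x_3 = -1.5034 - 0.02*-21.047 = -1.0824
  y_3 = -3.1228 - 0.02*-31.2275 = -2.4982
Step 4: grad_x = 2*7*-1.0824 = -15.1539, grad_y = 2*5*-2.4982 = -24.982
  x_4 = -1.0824 - 0.02*-15.1539 = -0.7793
  y_4 = -2.4982 - 0.02*-24.982 = -1.9986
f(-0.7793, -1.9986) = 7*(-0.7793)^2 + 5*(-1.9986)^2 = 24.2229


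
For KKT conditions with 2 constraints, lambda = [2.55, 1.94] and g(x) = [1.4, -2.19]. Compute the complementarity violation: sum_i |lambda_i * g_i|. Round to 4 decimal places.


KKT complementary slackness check:
lambda_1 * g_1 = 2.55 * 1.4 = 3.57
lambda_2 * g_2 = 1.94 * -2.19 = -4.2486
Total violation = 3.57 + 4.2486 = 7.8186


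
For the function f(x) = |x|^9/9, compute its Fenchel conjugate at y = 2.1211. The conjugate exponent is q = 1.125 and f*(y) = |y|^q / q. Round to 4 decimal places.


The conjugate exponent q satisfies 1/p + 1/q = 1.
p = 9, so q = 9/(9 - 1) = 1.125
|y|^q = 2.1211^1.125 = 2.3301
f*(2.1211) = 2.3301 / 1.125 = 2.0712


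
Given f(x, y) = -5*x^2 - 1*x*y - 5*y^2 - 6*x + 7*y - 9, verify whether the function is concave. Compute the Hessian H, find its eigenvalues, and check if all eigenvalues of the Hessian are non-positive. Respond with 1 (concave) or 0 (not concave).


The Hessian of f(x,y) = -5*x^2 - 1*x*y - 5*y^2 - 6*x + 7*y - 9 is:
H = [[-10, -1], [-1, -10]]
Trace = -10 - 10 = -20
Determinant = -10*-10 - (-1)^2 = 99
Discriminant = (-20)^2 - 4*99 = 4.0
Eigenvalues: lambda_1 = -11.0, lambda_2 = -9.0
The function is concave.

1


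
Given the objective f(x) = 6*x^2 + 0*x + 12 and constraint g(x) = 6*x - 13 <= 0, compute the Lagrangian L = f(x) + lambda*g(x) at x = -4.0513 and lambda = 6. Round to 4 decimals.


Step 1: Evaluate f(x).
f(-4.0513) = 6*(-4.0513)^2 + 0*(-4.0513) + 12 = 110.4782
Step 2: Evaluate g(x).
g(-4.0513) = 6*-4.0513 - 13 = -37.3078
Step 3: Compute Lagrangian.
L = 110.4782 + 6*-37.3078 = -113.3686


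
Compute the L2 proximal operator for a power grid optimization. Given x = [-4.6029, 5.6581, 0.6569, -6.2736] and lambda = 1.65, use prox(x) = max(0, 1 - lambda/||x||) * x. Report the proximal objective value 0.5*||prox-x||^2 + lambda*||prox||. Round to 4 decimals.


Step 1: Compute ||x||.
||x|| = 9.6432
Step 2: Compute scaling factor.
scale = max(0, 1 - 1.65/9.6432) = 0.8289
Step 3: prox(x) = [-3.8153, 4.69, 0.5445, -5.2002]
||prox(x)|| = 7.9932
Step 4: Proximal objective.
0.5*||prox-x||^2 = 1.3613
lambda*||prox|| = 13.1888
Total = 14.5499


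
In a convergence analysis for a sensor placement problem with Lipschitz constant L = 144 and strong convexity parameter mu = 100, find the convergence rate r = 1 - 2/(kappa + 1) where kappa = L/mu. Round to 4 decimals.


Step 1: Compute the condition number.
kappa = L/mu = 144/100 = 1.44
Step 2: Compute the convergence rate.
r = 1 - 2/(kappa + 1) = 1 - 2*mu/(L + mu) = (L - mu)/(L + mu) = 44/244 = 0.1803


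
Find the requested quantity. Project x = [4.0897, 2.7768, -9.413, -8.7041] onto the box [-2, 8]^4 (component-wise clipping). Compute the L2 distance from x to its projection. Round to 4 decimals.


Project each component onto [-2, 8].
clip(4.0897) = 4.0897, clip(2.7768) = 2.7768, clip(-9.413) = -2.0, clip(-8.7041) = -2.0
Projection = [4.0897, 2.7768, -2.0, -2.0]
Squared diffs: [0.0, 0.0, 54.9526, 44.945]
Distance = sqrt(99.8976) = 9.9949
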